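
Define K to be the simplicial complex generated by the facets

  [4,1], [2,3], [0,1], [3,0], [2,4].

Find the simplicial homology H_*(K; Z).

Take the total order 0 < 1 < 2 < 3 < 4 on the vertex set. Then K (dimension 1) consists of the simplices:

  0-simplices (5): [0], [1], [2], [3], [4]
  1-simplices (5): [0,1], [0,3], [1,4], [2,3], [2,4]

Hence C_0 ≅ Z^5, C_1 ≅ Z^5.

The boundary map ∂_1: C_1 → C_0 maps an edge to its endpoints' difference, ∂[p,q] = q − p.
The resulting 5×5 matrix has rank 4, and its Smith normal form has invariant factors (1,1,1,1).

Now H_k = ker ∂_k / im ∂_{k+1}, so:

  H_0: rank C_0 − rank ∂_1 = 5 − 4 = 1, and the invariant factors of ∂_1 are all 1, so H_0 ≅ Z.
  H_1: rank ker ∂_1 − rank ∂_2 = (5 − 4) − 0 = 1, and there is no ∂_2, so H_1 ≅ Z.

(K is a triangulation of the circle S^1.)

H_0 ≅ Z,  H_1 ≅ Z.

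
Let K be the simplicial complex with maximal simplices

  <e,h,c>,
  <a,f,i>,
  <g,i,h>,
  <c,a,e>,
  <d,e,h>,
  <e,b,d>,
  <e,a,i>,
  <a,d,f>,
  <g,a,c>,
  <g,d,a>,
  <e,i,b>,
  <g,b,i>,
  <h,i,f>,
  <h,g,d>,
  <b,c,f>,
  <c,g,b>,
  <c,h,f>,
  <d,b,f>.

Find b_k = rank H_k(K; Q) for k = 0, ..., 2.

b_0 = 1, b_1 = 2, b_2 = 1.

Take the total order a < b < c < d < e < f < g < h < i on the vertex set. Then K (dimension 2) consists of the simplices:

  0-simplices (9): a, b, c, d, e, f, g, h, i
  1-simplices (27): ac, ad, ae, af, ag, ai, bc, bd, be, bf, bg, bi, ce, cf, cg, ch, de, df, dg, dh, eh, ei, fh, fi, gh, gi, hi
  2-simplices (18): ace, acg, adf, adg, aei, afi, bcf, bcg, bde, bdf, bei, bgi, ceh, cfh, deh, dgh, fhi, ghi

giving chain groups C_0 ≅ Z^9, C_1 ≅ Z^27, C_2 ≅ Z^18.

The boundary map ∂_1: C_1 → C_0 maps an edge to its endpoints' difference, ∂[p,q] = q − p.
As a 9×27 matrix over Z this has rank 8, with invariant factors (1,1,1,1,1,1,1,1).

∂_2: C_2 → C_1 sends each 2-simplex [p,q,r] to [q,r] − [p,r] + [p,q]. For instance
  ∂bcf = cf − bf + bc,
  ∂cfh = fh − ch + cf.
The 27×18 boundary matrix has rank 17 and Smith normal form diag(1,1,1,1,1,1,1,1,1,1,1,1,1,1,1,1,1).

Computing H_k = (kernel of ∂_k) / (image of ∂_{k+1}):

  H_0: rank C_0 − rank ∂_1 = 9 − 8 = 1, and the invariant factors of ∂_1 are all 1, so H_0 = Z.
  H_1: rank ker ∂_1 − rank ∂_2 = (27 − 8) − 17 = 2, and the invariant factors of ∂_2 are all 1, so H_1 = Z^2.
  H_2: rank ker ∂_2 − rank ∂_3 = (18 − 17) − 0 = 1, and there is no ∂_3, so H_2 = Z.

Hence the Betti numbers are b_0 = 1, b_1 = 2, b_2 = 1.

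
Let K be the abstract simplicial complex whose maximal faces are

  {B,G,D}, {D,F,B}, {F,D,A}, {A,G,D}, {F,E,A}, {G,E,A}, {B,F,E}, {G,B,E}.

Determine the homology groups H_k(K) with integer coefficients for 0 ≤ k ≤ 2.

H_0 ≅ Z,  H_1 = 0,  H_2 ≅ Z.

We work with the vertex ordering A < B < D < E < F < G. The simplices of K, each written with vertices in increasing order, are:

  0-simplices (6): A, B, D, E, F, G
  1-simplices (12): AD, AE, AF, AG, BD, BE, BF, BG, DF, DG, EF, EG
  2-simplices (8): ADF, ADG, AEF, AEG, BDF, BDG, BEF, BEG

so the chain groups are C_0 ≅ Z^6, C_1 ≅ Z^12, C_2 ≅ Z^8.

The boundary map ∂_1: C_1 → C_0 is given by ∂[p,q] = [q] − [p]. For instance
  ∂DF = F − D.
The resulting 6×12 matrix has rank 5, and its Smith normal form has invariant factors (1,1,1,1,1).

∂_2: C_2 → C_1 sends each 2-simplex [p,q,r] to [q,r] − [p,r] + [p,q]. For instance
  ∂AEG = EG − AG + AE,
  ∂BDF = DF − BF + BD.
This gives a 12×8 integer matrix of rank 7; reducing to Smith normal form yields diagonal entries (1,1,1,1,1,1,1).

From H_k ≅ ker(∂_k) / im(∂_{k+1}) we obtain:

  H_0: rank C_0 − rank ∂_1 = 6 − 5 = 1, and the invariant factors of ∂_1 are all 1, so H_0 = Z.
  H_1: rank ker ∂_1 − rank ∂_2 = (12 − 5) − 7 = 0, and the invariant factors of ∂_2 are all 1, so H_1 = 0.
  H_2: rank ker ∂_2 − rank ∂_3 = (8 − 7) − 0 = 1, and there is no ∂_3, so H_2 = Z.

As a check, the Euler characteristic is 6 − 12 + 8 = 2, which agrees with 1 − 0 + 1 = 2.
(K is a triangulation of the 2-sphere S^2.)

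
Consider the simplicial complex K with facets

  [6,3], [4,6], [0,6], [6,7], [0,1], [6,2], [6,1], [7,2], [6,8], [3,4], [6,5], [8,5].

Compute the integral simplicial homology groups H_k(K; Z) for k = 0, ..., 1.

H_0 ≅ Z,  H_1 ≅ Z^4.

Take the total order 0 < 1 < 2 < 3 < 4 < 5 < 6 < 7 < 8 on the vertex set. Then K (dimension 1) consists of the simplices:

  0-simplices (9): [0], [1], [2], [3], [4], [5], [6], [7], [8]
  1-simplices (12): [0,1], [0,6], [1,6], [2,6], [2,7], [3,4], [3,6], [4,6], [5,6], [5,8], [6,7], [6,8]

giving chain groups C_0 ≅ Z^9, C_1 ≅ Z^12.

∂_1: C_1 → C_0 sends each edge [p,q] (with p < q) to q − p. For instance
  ∂[6,7] = [7] − [6].
This gives a 9×12 integer matrix of rank 8; reducing to Smith normal form yields diagonal entries (1,1,1,1,1,1,1,1).

Now H_k = ker ∂_k / im ∂_{k+1}, so:

  H_0: rank C_0 − rank ∂_1 = 9 − 8 = 1, and the invariant factors of ∂_1 are all 1, so H_0 ≅ Z.
  H_1: rank ker ∂_1 − rank ∂_2 = (12 − 8) − 0 = 4, and there is no ∂_2, so H_1 ≅ Z^4.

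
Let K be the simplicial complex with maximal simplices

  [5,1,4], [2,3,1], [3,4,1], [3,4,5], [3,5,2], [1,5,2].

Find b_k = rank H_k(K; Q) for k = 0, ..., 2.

We work with the vertex ordering 1 < 2 < 3 < 4 < 5. The simplices of K, each written with vertices in increasing order, are:

  0-simplices (5): [1], [2], [3], [4], [5]
  1-simplices (9): [1,2], [1,3], [1,4], [1,5], [2,3], [2,5], [3,4], [3,5], [4,5]
  2-simplices (6): [1,2,3], [1,2,5], [1,3,4], [1,4,5], [2,3,5], [3,4,5]

giving chain groups C_0 ≅ Z^5, C_1 ≅ Z^9, C_2 ≅ Z^6.

∂_1: C_1 → C_0 sends each edge [p,q] (with p < q) to q − p. For instance
  ∂[1,2] = [2] − [1].
The resulting 5×9 matrix has rank 4, and its Smith normal form has invariant factors (1,1,1,1).

The boundary map ∂_2: C_2 → C_1 maps a triangle to the signed sum of its edges. For instance
  ∂[1,2,5] = [2,5] − [1,5] + [1,2],
  ∂[1,2,3] = [2,3] − [1,3] + [1,2].
The 9×6 boundary matrix has rank 5 and Smith normal form diag(1,1,1,1,1).

Now H_k = ker ∂_k / im ∂_{k+1}, so:

  H_0: rank C_0 − rank ∂_1 = 5 − 4 = 1, and the invariant factors of ∂_1 are all 1, so H_0 ≅ Z.
  H_1: rank ker ∂_1 − rank ∂_2 = (9 − 4) − 5 = 0, and the invariant factors of ∂_2 are all 1, so H_1 ≅ 0.
  H_2: rank ker ∂_2 − rank ∂_3 = (6 − 5) − 0 = 1, and there is no ∂_3, so H_2 ≅ Z.

Hence the Betti numbers are b_0 = 1, b_1 = 0, b_2 = 1.

b_0 = 1, b_1 = 0, b_2 = 1.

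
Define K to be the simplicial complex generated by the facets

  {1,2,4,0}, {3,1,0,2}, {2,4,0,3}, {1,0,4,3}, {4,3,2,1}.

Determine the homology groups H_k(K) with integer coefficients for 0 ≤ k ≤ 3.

Fix the vertex order 0 < 1 < 2 < 3 < 4 and write every simplex with vertices in increasing order. Then dim K = 3 and the simplices of K are:

  0-simplices (5): [0], [1], [2], [3], [4]
  1-simplices (10): [0,1], [0,2], [0,3], [0,4], [1,2], [1,3], [1,4], [2,3], [2,4], [3,4]
  2-simplices (10): [0,1,2], [0,1,3], [0,1,4], [0,2,3], [0,2,4], [0,3,4], [1,2,3], [1,2,4], [1,3,4], [2,3,4]
  3-simplices (5): [0,1,2,3], [0,1,2,4], [0,1,3,4], [0,2,3,4], [1,2,3,4]

so the chain groups are C_0 ≅ Z^5, C_1 ≅ Z^10, C_2 ≅ Z^10, C_3 ≅ Z^5.

The boundary map ∂_1: C_1 → C_0 sends each edge [p,q] (with p < q) to q − p. For instance
  ∂[3,4] = [4] − [3].
The 5×10 boundary matrix has rank 4 and Smith normal form diag(1,1,1,1).

The boundary map ∂_2: C_2 → C_1 sends each 2-simplex [p,q,r] to [q,r] − [p,r] + [p,q]. For instance
  ∂[0,1,3] = [1,3] − [0,3] + [0,1],
  ∂[2,3,4] = [3,4] − [2,4] + [2,3].
The resulting 10×10 matrix has rank 6, and its Smith normal form has invariant factors (1,1,1,1,1,1).

The boundary map ∂_3: C_3 → C_2 sends each 3-simplex σ to the alternating sum Σ_i (−1)^i (σ with its i-th vertex removed). For instance
  ∂[0,1,2,3] = [1,2,3] − [0,2,3] + [0,1,3] − [0,1,2],
  ∂[1,2,3,4] = [2,3,4] − [1,3,4] + [1,2,4] − [1,2,3].
As a 10×5 matrix over Z this has rank 4, with invariant factors (1,1,1,1).

Reading off H_k = ker ∂_k / im ∂_{k+1}:

  H_0: rank C_0 − rank ∂_1 = 5 − 4 = 1, and the invariant factors of ∂_1 are all 1, so H_0 = Z.
  H_1: rank ker ∂_1 − rank ∂_2 = (10 − 4) − 6 = 0, and the invariant factors of ∂_2 are all 1, so H_1 = 0.
  H_2: rank ker ∂_2 − rank ∂_3 = (10 − 6) − 4 = 0, and the invariant factors of ∂_3 are all 1, so H_2 = 0.
  H_3: rank ker ∂_3 − rank ∂_4 = (5 − 4) − 0 = 1, and there is no ∂_4, so H_3 = Z.

H_0 ≅ Z,  H_1 = 0,  H_2 = 0,  H_3 ≅ Z.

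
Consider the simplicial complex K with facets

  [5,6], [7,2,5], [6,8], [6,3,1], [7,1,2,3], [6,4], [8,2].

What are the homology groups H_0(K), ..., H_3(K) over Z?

H_0 ≅ Z,  H_1 ≅ Z^2,  H_2 = 0,  H_3 = 0.

K has 8 vertices, 14 edges, 6 triangles, 1 3-simplex.
rank ∂_0 = 0, rank ∂_1 = 7 ⇒ b_0 = 8 − 0 − 7 = 1; all invariant factors of ∂_1 are 1 so no torsion. So H_0 = Z.
rank ∂_1 = 7, rank ∂_2 = 5 ⇒ b_1 = 14 − 7 − 5 = 2; all invariant factors of ∂_2 are 1 so no torsion. So H_1 = Z^2.
rank ∂_2 = 5, rank ∂_3 = 1 ⇒ b_2 = 6 − 5 − 1 = 0; all invariant factors of ∂_3 are 1 so no torsion. So H_2 = 0.
rank ∂_3 = 1, rank ∂_4 = 0 ⇒ b_3 = 1 − 1 − 0 = 0. So H_3 = 0.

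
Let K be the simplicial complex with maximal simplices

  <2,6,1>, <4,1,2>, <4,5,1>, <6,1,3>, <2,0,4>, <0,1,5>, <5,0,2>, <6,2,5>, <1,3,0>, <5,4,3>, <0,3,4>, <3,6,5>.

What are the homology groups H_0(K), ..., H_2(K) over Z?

Take the total order 0 < 1 < 2 < 3 < 4 < 5 < 6 on the vertex set. Then K (dimension 2) consists of the simplices:

  0-simplices (7): [0], [1], [2], [3], [4], [5], [6]
  1-simplices (18): [0,1], [0,2], [0,3], [0,4], [0,5], [1,2], [1,3], [1,4], [1,5], [1,6], [2,4], [2,5], [2,6], [3,4], [3,5], [3,6], [4,5], [5,6]
  2-simplices (12): [0,1,3], [0,1,5], [0,2,4], [0,2,5], [0,3,4], [1,2,4], [1,2,6], [1,3,6], [1,4,5], [2,5,6], [3,4,5], [3,5,6]

giving chain groups C_0 ≅ Z^7, C_1 ≅ Z^18, C_2 ≅ Z^12.

The boundary map ∂_1: C_1 → C_0 is given by ∂[p,q] = [q] − [p].
The resulting 7×18 matrix has rank 6, and its Smith normal form has invariant factors (1,1,1,1,1,1).

Boundary ∂_2: C_2 → C_1 maps a triangle to the signed sum of its edges. For instance
  ∂[1,3,6] = [3,6] − [1,6] + [1,3],
  ∂[0,3,4] = [3,4] − [0,4] + [0,3].
This gives a 18×12 integer matrix of rank 12; reducing to Smith normal form yields diagonal entries (1,1,1,1,1,1,1,1,1,1,1,2).

Reading off H_k = ker ∂_k / im ∂_{k+1}:

  H_0: rank C_0 − rank ∂_1 = 7 − 6 = 1, and the invariant factors of ∂_1 are all 1, so H_0 ≅ Z.
  H_1: rank ker ∂_1 − rank ∂_2 = (18 − 6) − 12 = 0, and ∂_2 has invariant factor 2 > 1, so H_1 ≅ Z_2.
  H_2: rank ker ∂_2 − rank ∂_3 = (12 − 12) − 0 = 0, and there is no ∂_3, so H_2 ≅ 0.

H_0 ≅ Z,  H_1 ≅ Z_2,  H_2 = 0.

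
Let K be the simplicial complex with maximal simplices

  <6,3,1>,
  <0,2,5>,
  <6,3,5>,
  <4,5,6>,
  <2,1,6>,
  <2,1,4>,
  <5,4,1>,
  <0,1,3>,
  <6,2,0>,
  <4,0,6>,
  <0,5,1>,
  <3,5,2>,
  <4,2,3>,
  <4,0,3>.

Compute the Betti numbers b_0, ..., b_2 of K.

b_0 = 1, b_1 = 2, b_2 = 1.

We work with the vertex ordering 0 < 1 < 2 < 3 < 4 < 5 < 6. The simplices of K, each written with vertices in increasing order, are:

  0-simplices (7): [0], [1], [2], [3], [4], [5], [6]
  1-simplices (21): [0,1], [0,2], [0,3], [0,4], [0,5], [0,6], [1,2], [1,3], [1,4], [1,5], [1,6], [2,3], [2,4], [2,5], [2,6], [3,4], [3,5], [3,6], [4,5], [4,6], [5,6]
  2-simplices (14): [0,1,3], [0,1,5], [0,2,5], [0,2,6], [0,3,4], [0,4,6], [1,2,4], [1,2,6], [1,3,6], [1,4,5], [2,3,4], [2,3,5], [3,5,6], [4,5,6]

giving chain groups C_0 ≅ Z^7, C_1 ≅ Z^21, C_2 ≅ Z^14.

The boundary map ∂_1: C_1 → C_0 is given by ∂[p,q] = [q] − [p].
The 7×21 boundary matrix has rank 6 and Smith normal form diag(1,1,1,1,1,1).

∂_2: C_2 → C_1 acts by ∂[p,q,r] = [q,r] − [p,r] + [p,q]. For instance
  ∂[1,2,6] = [2,6] − [1,6] + [1,2],
  ∂[0,2,6] = [2,6] − [0,6] + [0,2].
The 21×14 boundary matrix has rank 13 and Smith normal form diag(1,1,1,1,1,1,1,1,1,1,1,1,1).

Computing H_k = (kernel of ∂_k) / (image of ∂_{k+1}):

  H_0: rank C_0 − rank ∂_1 = 7 − 6 = 1, and the invariant factors of ∂_1 are all 1, so H_0 ≅ Z.
  H_1: rank ker ∂_1 − rank ∂_2 = (21 − 6) − 13 = 2, and the invariant factors of ∂_2 are all 1, so H_1 ≅ Z^2.
  H_2: rank ker ∂_2 − rank ∂_3 = (14 − 13) − 0 = 1, and there is no ∂_3, so H_2 ≅ Z.

Hence the Betti numbers are b_0 = 1, b_1 = 2, b_2 = 1.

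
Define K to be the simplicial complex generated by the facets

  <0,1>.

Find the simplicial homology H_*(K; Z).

H_0 = Z,  H_1 = 0.

Order the vertices as 0 < 1. Listing each simplex with vertices in this order, K has dimension 1 with simplices:

  0-simplices (2): [0], [1]
  1-simplices (1): [0,1]

giving chain groups C_0 ≅ Z^2, C_1 ≅ Z^1.

Boundary ∂_1: C_1 → C_0 is given by ∂[p,q] = [q] − [p].
As a 2×1 matrix over Z this has rank 1, with invariant factors (1).

Now H_k = ker ∂_k / im ∂_{k+1}, so:

  H_0: rank C_0 − rank ∂_1 = 2 − 1 = 1, and the invariant factors of ∂_1 are all 1, so H_0 = Z.
  H_1: rank ker ∂_1 − rank ∂_2 = (1 − 1) − 0 = 0, and there is no ∂_2, so H_1 = 0.

As a check, the Euler characteristic is 2 − 1 = 1, which agrees with 1 − 0 = 1.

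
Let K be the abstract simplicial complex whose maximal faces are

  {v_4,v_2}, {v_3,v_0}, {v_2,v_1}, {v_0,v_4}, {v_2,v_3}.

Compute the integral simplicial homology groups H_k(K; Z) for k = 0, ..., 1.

H_0 ≅ Z,  H_1 ≅ Z.

We work with the vertex ordering v_0 < v_1 < v_2 < v_3 < v_4. The simplices of K, each written with vertices in increasing order, are:

  0-simplices (5): [v_0], [v_1], [v_2], [v_3], [v_4]
  1-simplices (5): [v_0,v_3], [v_0,v_4], [v_1,v_2], [v_2,v_3], [v_2,v_4]

so the chain groups are C_0 ≅ Z^5, C_1 ≅ Z^5.

Boundary ∂_1: C_1 → C_0 maps an edge to its endpoints' difference, ∂[p,q] = q − p.
The resulting 5×5 matrix has rank 4, and its Smith normal form has invariant factors (1,1,1,1).

Computing H_k = (kernel of ∂_k) / (image of ∂_{k+1}):

  H_0: rank C_0 − rank ∂_1 = 5 − 4 = 1, and the invariant factors of ∂_1 are all 1, so H_0 = Z.
  H_1: rank ker ∂_1 − rank ∂_2 = (5 − 4) − 0 = 1, and there is no ∂_2, so H_1 = Z.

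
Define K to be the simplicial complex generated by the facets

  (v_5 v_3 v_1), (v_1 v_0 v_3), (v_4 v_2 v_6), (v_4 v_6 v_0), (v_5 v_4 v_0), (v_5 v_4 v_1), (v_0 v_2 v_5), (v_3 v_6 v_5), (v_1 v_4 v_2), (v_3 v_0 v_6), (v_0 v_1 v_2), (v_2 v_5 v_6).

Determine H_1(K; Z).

Take the total order v_0 < v_1 < v_2 < v_3 < v_4 < v_5 < v_6 on the vertex set. Then K (dimension 2) consists of the simplices:

  0-simplices (7): [v_0], [v_1], [v_2], [v_3], [v_4], [v_5], [v_6]
  1-simplices (18): (18 of them)
  2-simplices (12): (12 of them)

giving chain groups C_0 ≅ Z^7, C_1 ≅ Z^18, C_2 ≅ Z^12.

The boundary map ∂_1: C_1 → C_0 sends each edge [p,q] (with p < q) to q − p. For instance
  ∂[v_0,v_4] = [v_4] − [v_0].
As a 7×18 matrix over Z this has rank 6, with invariant factors (1,1,1,1,1,1).

Boundary ∂_2: C_2 → C_1 acts by ∂[p,q,r] = [q,r] − [p,r] + [p,q]. For instance
  ∂[v_1,v_2,v_4] = [v_2,v_4] − [v_1,v_4] + [v_1,v_2],
  ∂[v_0,v_1,v_3] = [v_1,v_3] − [v_0,v_3] + [v_0,v_1].
As a 18×12 matrix over Z this has rank 12, with invariant factors (1,1,1,1,1,1,1,1,1,1,1,2).

From H_k ≅ ker(∂_k) / im(∂_{k+1}) we obtain:

  H_1: rank ker ∂_1 − rank ∂_2 = (18 − 6) − 12 = 0, and ∂_2 has invariant factor 2 > 1, so H_1 ≅ Z/2Z.

(K is a triangulation of the real projective plane RP^2.)

H_1 ≅ Z/2Z.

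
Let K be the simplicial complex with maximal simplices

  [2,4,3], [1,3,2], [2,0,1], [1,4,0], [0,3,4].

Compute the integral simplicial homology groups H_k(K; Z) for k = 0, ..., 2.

Fix the vertex order 0 < 1 < 2 < 3 < 4 and write every simplex with vertices in increasing order. Then dim K = 2 and the simplices of K are:

  0-simplices (5): [0], [1], [2], [3], [4]
  1-simplices (10): [0,1], [0,2], [0,3], [0,4], [1,2], [1,3], [1,4], [2,3], [2,4], [3,4]
  2-simplices (5): [0,1,2], [0,1,4], [0,3,4], [1,2,3], [2,3,4]

giving chain groups C_0 ≅ Z^5, C_1 ≅ Z^10, C_2 ≅ Z^5.

Boundary ∂_1: C_1 → C_0 is given by ∂[p,q] = [q] − [p]. For instance
  ∂[0,2] = [2] − [0].
The 5×10 boundary matrix has rank 4 and Smith normal form diag(1,1,1,1).

Boundary ∂_2: C_2 → C_1 maps a triangle to the signed sum of its edges. For instance
  ∂[2,3,4] = [3,4] − [2,4] + [2,3],
  ∂[1,2,3] = [2,3] − [1,3] + [1,2].
This gives a 10×5 integer matrix of rank 5; reducing to Smith normal form yields diagonal entries (1,1,1,1,1).

From H_k ≅ ker(∂_k) / im(∂_{k+1}) we obtain:

  H_0: rank C_0 − rank ∂_1 = 5 − 4 = 1, and the invariant factors of ∂_1 are all 1, so H_0 ≅ Z.
  H_1: rank ker ∂_1 − rank ∂_2 = (10 − 4) − 5 = 1, and the invariant factors of ∂_2 are all 1, so H_1 ≅ Z.
  H_2: rank ker ∂_2 − rank ∂_3 = (5 − 5) − 0 = 0, and there is no ∂_3, so H_2 ≅ 0.

As a check, the Euler characteristic is 5 − 10 + 5 = 0, which agrees with 1 − 1 + 0 = 0.

H_0 ≅ Z,  H_1 ≅ Z,  H_2 = 0.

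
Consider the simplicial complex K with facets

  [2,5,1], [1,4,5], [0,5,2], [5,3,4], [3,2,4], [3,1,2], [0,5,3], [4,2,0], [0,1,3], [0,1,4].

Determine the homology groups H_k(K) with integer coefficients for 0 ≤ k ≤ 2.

Take the total order 0 < 1 < 2 < 3 < 4 < 5 on the vertex set. Then K (dimension 2) consists of the simplices:

  0-simplices (6): [0], [1], [2], [3], [4], [5]
  1-simplices (15): [0,1], [0,2], [0,3], [0,4], [0,5], [1,2], [1,3], [1,4], [1,5], [2,3], [2,4], [2,5], [3,4], [3,5], [4,5]
  2-simplices (10): [0,1,3], [0,1,4], [0,2,4], [0,2,5], [0,3,5], [1,2,3], [1,2,5], [1,4,5], [2,3,4], [3,4,5]

so the chain groups are C_0 ≅ Z^6, C_1 ≅ Z^15, C_2 ≅ Z^10.

∂_1: C_1 → C_0 sends each edge [p,q] (with p < q) to q − p.
The 6×15 boundary matrix has rank 5 and Smith normal form diag(1,1,1,1,1).

Boundary ∂_2: C_2 → C_1 acts by ∂[p,q,r] = [q,r] − [p,r] + [p,q]. For instance
  ∂[2,3,4] = [3,4] − [2,4] + [2,3],
  ∂[0,3,5] = [3,5] − [0,5] + [0,3].
This gives a 15×10 integer matrix of rank 10; reducing to Smith normal form yields diagonal entries (1,1,1,1,1,1,1,1,1,2).

From H_k ≅ ker(∂_k) / im(∂_{k+1}) we obtain:

  H_0: rank C_0 − rank ∂_1 = 6 − 5 = 1, and the invariant factors of ∂_1 are all 1, so H_0 = Z.
  H_1: rank ker ∂_1 − rank ∂_2 = (15 − 5) − 10 = 0, and ∂_2 has invariant factor 2 > 1, so H_1 = Z/2Z.
  H_2: rank ker ∂_2 − rank ∂_3 = (10 − 10) − 0 = 0, and there is no ∂_3, so H_2 = 0.

H_0 ≅ Z,  H_1 ≅ Z/2Z,  H_2 = 0.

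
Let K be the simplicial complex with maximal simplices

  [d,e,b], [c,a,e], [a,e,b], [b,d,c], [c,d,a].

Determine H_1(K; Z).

H_1 = Z.

Fix the vertex order a < b < c < d < e and write every simplex with vertices in increasing order. Then dim K = 2 and the simplices of K are:

  0-simplices (5): a, b, c, d, e
  1-simplices (10): ab, ac, ad, ae, bc, bd, be, cd, ce, de
  2-simplices (5): abe, acd, ace, bcd, bde

Hence C_0 ≅ Z^5, C_1 ≅ Z^10, C_2 ≅ Z^5.

∂_1: C_1 → C_0 maps an edge to its endpoints' difference, ∂[p,q] = q − p.
This gives a 5×10 integer matrix of rank 4; reducing to Smith normal form yields diagonal entries (1,1,1,1).

∂_2: C_2 → C_1 sends each 2-simplex [p,q,r] to [q,r] − [p,r] + [p,q]. For instance
  ∂bcd = cd − bd + bc,
  ∂ace = ce − ae + ac.
As a 10×5 matrix over Z this has rank 5, with invariant factors (1,1,1,1,1).

Now H_k = ker ∂_k / im ∂_{k+1}, so:

  H_1: rank ker ∂_1 − rank ∂_2 = (10 − 4) − 5 = 1, and the invariant factors of ∂_2 are all 1, so H_1 = Z.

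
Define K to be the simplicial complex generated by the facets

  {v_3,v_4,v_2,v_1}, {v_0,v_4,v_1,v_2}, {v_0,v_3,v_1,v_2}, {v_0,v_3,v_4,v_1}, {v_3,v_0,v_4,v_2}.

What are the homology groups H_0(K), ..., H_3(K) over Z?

H_0 = Z,  H_1 = 0,  H_2 = 0,  H_3 = Z.

We work with the vertex ordering v_0 < v_1 < v_2 < v_3 < v_4. The simplices of K, each written with vertices in increasing order, are:

  0-simplices (5): [v_0], [v_1], [v_2], [v_3], [v_4]
  1-simplices (10): [v_0,v_1], [v_0,v_2], [v_0,v_3], [v_0,v_4], [v_1,v_2], [v_1,v_3], [v_1,v_4], [v_2,v_3], [v_2,v_4], [v_3,v_4]
  2-simplices (10): [v_0,v_1,v_2], [v_0,v_1,v_3], [v_0,v_1,v_4], [v_0,v_2,v_3], [v_0,v_2,v_4], [v_0,v_3,v_4], [v_1,v_2,v_3], [v_1,v_2,v_4], [v_1,v_3,v_4], [v_2,v_3,v_4]
  3-simplices (5): [v_0,v_1,v_2,v_3], [v_0,v_1,v_2,v_4], [v_0,v_1,v_3,v_4], [v_0,v_2,v_3,v_4], [v_1,v_2,v_3,v_4]

so the chain groups are C_0 ≅ Z^5, C_1 ≅ Z^10, C_2 ≅ Z^10, C_3 ≅ Z^5.

The boundary map ∂_1: C_1 → C_0 sends each edge [p,q] (with p < q) to q − p. For instance
  ∂[v_1,v_4] = [v_4] − [v_1].
The 5×10 boundary matrix has rank 4 and Smith normal form diag(1,1,1,1).

The boundary map ∂_2: C_2 → C_1 acts by ∂[p,q,r] = [q,r] − [p,r] + [p,q]. For instance
  ∂[v_0,v_1,v_2] = [v_1,v_2] − [v_0,v_2] + [v_0,v_1],
  ∂[v_1,v_2,v_3] = [v_2,v_3] − [v_1,v_3] + [v_1,v_2].
This gives a 10×10 integer matrix of rank 6; reducing to Smith normal form yields diagonal entries (1,1,1,1,1,1).

∂_3: C_3 → C_2 sends each 3-simplex σ to the alternating sum Σ_i (−1)^i (σ with its i-th vertex removed). For instance
  ∂[v_0,v_1,v_2,v_3] = [v_1,v_2,v_3] − [v_0,v_2,v_3] + [v_0,v_1,v_3] − [v_0,v_1,v_2],
  ∂[v_0,v_2,v_3,v_4] = [v_2,v_3,v_4] − [v_0,v_3,v_4] + [v_0,v_2,v_4] − [v_0,v_2,v_3].
The resulting 10×5 matrix has rank 4, and its Smith normal form has invariant factors (1,1,1,1).

Computing H_k = (kernel of ∂_k) / (image of ∂_{k+1}):

  H_0: rank C_0 − rank ∂_1 = 5 − 4 = 1, and the invariant factors of ∂_1 are all 1, so H_0 ≅ Z.
  H_1: rank ker ∂_1 − rank ∂_2 = (10 − 4) − 6 = 0, and the invariant factors of ∂_2 are all 1, so H_1 ≅ 0.
  H_2: rank ker ∂_2 − rank ∂_3 = (10 − 6) − 4 = 0, and the invariant factors of ∂_3 are all 1, so H_2 ≅ 0.
  H_3: rank ker ∂_3 − rank ∂_4 = (5 − 4) − 0 = 1, and there is no ∂_4, so H_3 ≅ Z.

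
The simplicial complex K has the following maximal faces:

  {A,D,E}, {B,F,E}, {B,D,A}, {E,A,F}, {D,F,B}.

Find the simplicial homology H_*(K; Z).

H_0 ≅ Z,  H_1 ≅ Z,  H_2 = 0.

K has 5 vertices, 10 edges, 5 triangles.
rank ∂_0 = 0, rank ∂_1 = 4 ⇒ b_0 = 5 − 0 − 4 = 1; all invariant factors of ∂_1 are 1 so no torsion. So H_0 = Z.
rank ∂_1 = 4, rank ∂_2 = 5 ⇒ b_1 = 10 − 4 − 5 = 1; all invariant factors of ∂_2 are 1 so no torsion. So H_1 = Z.
rank ∂_2 = 5, rank ∂_3 = 0 ⇒ b_2 = 5 − 5 − 0 = 0. So H_2 = 0.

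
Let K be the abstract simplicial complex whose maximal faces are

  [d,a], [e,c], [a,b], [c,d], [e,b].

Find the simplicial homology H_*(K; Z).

H_0 ≅ Z,  H_1 ≅ Z.

Take the total order a < b < c < d < e on the vertex set. Then K (dimension 1) consists of the simplices:

  0-simplices (5): a, b, c, d, e
  1-simplices (5): ab, ad, be, cd, ce

so the chain groups are C_0 ≅ Z^5, C_1 ≅ Z^5.

∂_1: C_1 → C_0 maps an edge to its endpoints' difference, ∂[p,q] = q − p.
The resulting 5×5 matrix has rank 4, and its Smith normal form has invariant factors (1,1,1,1).

Now H_k = ker ∂_k / im ∂_{k+1}, so:

  H_0: rank C_0 − rank ∂_1 = 5 − 4 = 1, and the invariant factors of ∂_1 are all 1, so H_0 ≅ Z.
  H_1: rank ker ∂_1 − rank ∂_2 = (5 − 4) − 0 = 1, and there is no ∂_2, so H_1 ≅ Z.

As a check, the Euler characteristic is 5 − 5 = 0, which agrees with 1 − 1 = 0.
(K is a triangulation of the circle S^1.)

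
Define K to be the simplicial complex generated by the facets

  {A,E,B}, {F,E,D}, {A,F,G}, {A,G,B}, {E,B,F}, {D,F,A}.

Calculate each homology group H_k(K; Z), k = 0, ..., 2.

K has 6 vertices, 12 edges, 6 triangles.
rank ∂_0 = 0, rank ∂_1 = 5 ⇒ b_0 = 6 − 0 − 5 = 1; all invariant factors of ∂_1 are 1 so no torsion. So H_0 = Z.
rank ∂_1 = 5, rank ∂_2 = 6 ⇒ b_1 = 12 − 5 − 6 = 1; all invariant factors of ∂_2 are 1 so no torsion. So H_1 = Z.
rank ∂_2 = 6, rank ∂_3 = 0 ⇒ b_2 = 6 − 6 − 0 = 0. So H_2 = 0.

H_0 ≅ Z,  H_1 ≅ Z,  H_2 = 0.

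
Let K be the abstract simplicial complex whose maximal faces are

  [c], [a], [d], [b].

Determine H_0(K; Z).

H_0 = Z^4.

We work with the vertex ordering a < b < c < d. The simplices of K, each written with vertices in increasing order, are:

  0-simplices (4): a, b, c, d

giving chain groups C_0 ≅ Z^4.

Computing H_k = (kernel of ∂_k) / (image of ∂_{k+1}):

  H_0: rank C_0 − rank ∂_1 = 4 − 0 = 4, and there is no ∂_1, so H_0 = Z^4.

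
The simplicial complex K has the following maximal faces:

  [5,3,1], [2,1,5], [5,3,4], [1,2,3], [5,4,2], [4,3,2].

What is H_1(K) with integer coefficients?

H_1 = 0.

Order the vertices as 1 < 2 < 3 < 4 < 5. Listing each simplex with vertices in this order, K has dimension 2 with simplices:

  0-simplices (5): [1], [2], [3], [4], [5]
  1-simplices (9): [1,2], [1,3], [1,5], [2,3], [2,4], [2,5], [3,4], [3,5], [4,5]
  2-simplices (6): [1,2,3], [1,2,5], [1,3,5], [2,3,4], [2,4,5], [3,4,5]

so the chain groups are C_0 ≅ Z^5, C_1 ≅ Z^9, C_2 ≅ Z^6.

∂_1: C_1 → C_0 is given by ∂[p,q] = [q] − [p].
The 5×9 boundary matrix has rank 4 and Smith normal form diag(1,1,1,1).

Boundary ∂_2: C_2 → C_1 sends each 2-simplex [p,q,r] to [q,r] − [p,r] + [p,q]. For instance
  ∂[1,3,5] = [3,5] − [1,5] + [1,3],
  ∂[2,3,4] = [3,4] − [2,4] + [2,3].
As a 9×6 matrix over Z this has rank 5, with invariant factors (1,1,1,1,1).

From H_k ≅ ker(∂_k) / im(∂_{k+1}) we obtain:

  H_1: rank ker ∂_1 − rank ∂_2 = (9 − 4) − 5 = 0, and the invariant factors of ∂_2 are all 1, so H_1 ≅ 0.

(K is a triangulation of the 2-sphere S^2.)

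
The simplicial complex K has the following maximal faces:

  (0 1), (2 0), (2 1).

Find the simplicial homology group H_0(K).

H_0 = Z.

We work with the vertex ordering 0 < 1 < 2. The simplices of K, each written with vertices in increasing order, are:

  0-simplices (3): [0], [1], [2]
  1-simplices (3): [0,1], [0,2], [1,2]

Hence C_0 ≅ Z^3, C_1 ≅ Z^3.

The boundary map ∂_1: C_1 → C_0 sends each edge [p,q] (with p < q) to q − p.
The 3×3 boundary matrix has rank 2 and Smith normal form diag(1,1).

Computing H_k = (kernel of ∂_k) / (image of ∂_{k+1}):

  H_0: rank C_0 − rank ∂_1 = 3 − 2 = 1, and the invariant factors of ∂_1 are all 1, so H_0 = Z.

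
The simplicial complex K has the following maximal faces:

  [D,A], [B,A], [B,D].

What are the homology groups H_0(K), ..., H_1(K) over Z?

H_0 ≅ Z,  H_1 ≅ Z.

K has 3 vertices, 3 edges.
rank ∂_0 = 0, rank ∂_1 = 2 ⇒ b_0 = 3 − 0 − 2 = 1; all invariant factors of ∂_1 are 1 so no torsion. So H_0 = Z.
rank ∂_1 = 2, rank ∂_2 = 0 ⇒ b_1 = 3 − 2 − 0 = 1. So H_1 = Z.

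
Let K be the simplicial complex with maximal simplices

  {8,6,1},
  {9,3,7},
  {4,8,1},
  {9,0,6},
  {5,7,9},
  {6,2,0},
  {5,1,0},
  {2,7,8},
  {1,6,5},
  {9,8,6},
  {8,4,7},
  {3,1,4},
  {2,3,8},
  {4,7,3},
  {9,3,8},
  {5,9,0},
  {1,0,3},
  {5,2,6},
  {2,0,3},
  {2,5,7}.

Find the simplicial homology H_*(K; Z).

H_0 = Z,  H_1 = Z ⊕ Z/2,  H_2 = 0.

Order the vertices as 0 < 1 < 2 < 3 < 4 < 5 < 6 < 7 < 8 < 9. Listing each simplex with vertices in this order, K has dimension 2 with simplices:

  0-simplices (10): [0], [1], [2], [3], [4], [5], [6], [7], [8], [9]
  1-simplices (30): (30 of them)
  2-simplices (20): (20 of them)

giving chain groups C_0 ≅ Z^10, C_1 ≅ Z^30, C_2 ≅ Z^20.

Boundary ∂_1: C_1 → C_0 sends each edge [p,q] (with p < q) to q − p.
This gives a 10×30 integer matrix of rank 9; reducing to Smith normal form yields diagonal entries (1,1,1,1,1,1,1,1,1).

Boundary ∂_2: C_2 → C_1 sends each 2-simplex [p,q,r] to [q,r] − [p,r] + [p,q]. For instance
  ∂[2,3,8] = [3,8] − [2,8] + [2,3],
  ∂[1,3,4] = [3,4] − [1,4] + [1,3].
As a 30×20 matrix over Z this has rank 20, with invariant factors (1,1,1,1,1,1,1,1,1,1,1,1,1,1,1,1,1,1,1,2).

Now H_k = ker ∂_k / im ∂_{k+1}, so:

  H_0: rank C_0 − rank ∂_1 = 10 − 9 = 1, and the invariant factors of ∂_1 are all 1, so H_0 = Z.
  H_1: rank ker ∂_1 − rank ∂_2 = (30 − 9) − 20 = 1, and ∂_2 has invariant factor 2 > 1, so H_1 = Z ⊕ Z/2.
  H_2: rank ker ∂_2 − rank ∂_3 = (20 − 20) − 0 = 0, and there is no ∂_3, so H_2 = 0.

(K is a triangulation of the Klein bottle.)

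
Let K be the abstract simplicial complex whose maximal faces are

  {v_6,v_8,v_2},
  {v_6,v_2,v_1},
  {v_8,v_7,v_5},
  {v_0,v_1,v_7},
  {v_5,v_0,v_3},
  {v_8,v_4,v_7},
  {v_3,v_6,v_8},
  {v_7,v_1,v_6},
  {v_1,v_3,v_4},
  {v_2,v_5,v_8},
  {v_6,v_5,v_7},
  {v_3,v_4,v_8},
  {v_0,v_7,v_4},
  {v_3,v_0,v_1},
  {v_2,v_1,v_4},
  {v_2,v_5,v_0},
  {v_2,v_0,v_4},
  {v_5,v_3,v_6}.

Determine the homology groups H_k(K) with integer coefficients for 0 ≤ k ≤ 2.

H_0 = Z,  H_1 = Z ⊕ Z_2,  H_2 = 0.

Fix the vertex order v_0 < v_1 < v_2 < v_3 < v_4 < v_5 < v_6 < v_7 < v_8 and write every simplex with vertices in increasing order. Then dim K = 2 and the simplices of K are:

  0-simplices (9): [v_0], [v_1], [v_2], [v_3], [v_4], [v_5], [v_6], [v_7], [v_8]
  1-simplices (27): (27 of them)
  2-simplices (18): (18 of them)

giving chain groups C_0 ≅ Z^9, C_1 ≅ Z^27, C_2 ≅ Z^18.

Boundary ∂_1: C_1 → C_0 sends each edge [p,q] (with p < q) to q − p. For instance
  ∂[v_0,v_4] = [v_4] − [v_0].
This gives a 9×27 integer matrix of rank 8; reducing to Smith normal form yields diagonal entries (1,1,1,1,1,1,1,1).

∂_2: C_2 → C_1 maps a triangle to the signed sum of its edges. For instance
  ∂[v_4,v_7,v_8] = [v_7,v_8] − [v_4,v_8] + [v_4,v_7],
  ∂[v_1,v_2,v_6] = [v_2,v_6] − [v_1,v_6] + [v_1,v_2].
This gives a 27×18 integer matrix of rank 18; reducing to Smith normal form yields diagonal entries (1,1,1,1,1,1,1,1,1,1,1,1,1,1,1,1,1,2).

Now H_k = ker ∂_k / im ∂_{k+1}, so:

  H_0: rank C_0 − rank ∂_1 = 9 − 8 = 1, and the invariant factors of ∂_1 are all 1, so H_0 ≅ Z.
  H_1: rank ker ∂_1 − rank ∂_2 = (27 − 8) − 18 = 1, and ∂_2 has invariant factor 2 > 1, so H_1 ≅ Z ⊕ Z_2.
  H_2: rank ker ∂_2 − rank ∂_3 = (18 − 18) − 0 = 0, and there is no ∂_3, so H_2 ≅ 0.

As a check, the Euler characteristic is 9 − 27 + 18 = 0, which agrees with 1 − 1 + 0 = 0.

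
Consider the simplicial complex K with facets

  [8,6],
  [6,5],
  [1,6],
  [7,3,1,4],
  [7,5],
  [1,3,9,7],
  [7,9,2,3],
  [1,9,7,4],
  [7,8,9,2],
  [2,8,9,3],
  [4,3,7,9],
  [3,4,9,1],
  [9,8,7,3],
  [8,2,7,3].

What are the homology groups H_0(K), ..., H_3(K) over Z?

Take the total order 1 < 2 < 3 < 4 < 5 < 6 < 7 < 8 < 9 on the vertex set. Then K (dimension 3) consists of the simplices:

  0-simplices (9): [1], [2], [3], [4], [5], [6], [7], [8], [9]
  1-simplices (21): [1,3], [1,4], [1,6], [1,7], [1,9], [2,3], [2,7], [2,8], [2,9], [3,4], [3,7], [3,8], [3,9], [4,7], [4,9], [5,6], [5,7], [6,8], [7,8], [7,9], [8,9]
  2-simplices (19): (19 of them)
  3-simplices (10): [1,3,4,7], [1,3,4,9], [1,3,7,9], [1,4,7,9], [2,3,7,8], [2,3,7,9], [2,3,8,9], [2,7,8,9], [3,4,7,9], [3,7,8,9]

so the chain groups are C_0 ≅ Z^9, C_1 ≅ Z^21, C_2 ≅ Z^19, C_3 ≅ Z^10.

Boundary ∂_1: C_1 → C_0 is given by ∂[p,q] = [q] − [p]. For instance
  ∂[2,8] = [8] − [2].
As a 9×21 matrix over Z this has rank 8, with invariant factors (1,1,1,1,1,1,1,1).

Boundary ∂_2: C_2 → C_1 sends each 2-simplex [p,q,r] to [q,r] − [p,r] + [p,q]. For instance
  ∂[2,7,9] = [7,9] − [2,9] + [2,7],
  ∂[2,3,8] = [3,8] − [2,8] + [2,3].
The resulting 21×19 matrix has rank 11, and its Smith normal form has invariant factors (1,1,1,1,1,1,1,1,1,1,1).

The boundary map ∂_3: C_3 → C_2 sends each 3-simplex σ to the alternating sum Σ_i (−1)^i (σ with its i-th vertex removed). For instance
  ∂[1,3,7,9] = [3,7,9] − [1,7,9] + [1,3,9] − [1,3,7],
  ∂[1,3,4,9] = [3,4,9] − [1,4,9] + [1,3,9] − [1,3,4].
The resulting 19×10 matrix has rank 8, and its Smith normal form has invariant factors (1,1,1,1,1,1,1,1).

From H_k ≅ ker(∂_k) / im(∂_{k+1}) we obtain:

  H_0: rank C_0 − rank ∂_1 = 9 − 8 = 1, and the invariant factors of ∂_1 are all 1, so H_0 ≅ Z.
  H_1: rank ker ∂_1 − rank ∂_2 = (21 − 8) − 11 = 2, and the invariant factors of ∂_2 are all 1, so H_1 ≅ Z^2.
  H_2: rank ker ∂_2 − rank ∂_3 = (19 − 11) − 8 = 0, and the invariant factors of ∂_3 are all 1, so H_2 ≅ 0.
  H_3: rank ker ∂_3 − rank ∂_4 = (10 − 8) − 0 = 2, and there is no ∂_4, so H_3 ≅ Z^2.

As a check, the Euler characteristic is 9 − 21 + 19 − 10 = -3, which agrees with 1 − 2 + 0 − 2 = -3.

H_0 = Z,  H_1 = Z^2,  H_2 = 0,  H_3 = Z^2.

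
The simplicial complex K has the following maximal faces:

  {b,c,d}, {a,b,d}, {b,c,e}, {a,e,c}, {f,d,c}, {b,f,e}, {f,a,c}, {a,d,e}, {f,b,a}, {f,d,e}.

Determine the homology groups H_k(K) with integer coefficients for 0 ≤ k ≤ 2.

H_0 = Z,  H_1 = Z_2,  H_2 = 0.

Order the vertices as a < b < c < d < e < f. Listing each simplex with vertices in this order, K has dimension 2 with simplices:

  0-simplices (6): a, b, c, d, e, f
  1-simplices (15): ab, ac, ad, ae, af, bc, bd, be, bf, cd, ce, cf, de, df, ef
  2-simplices (10): abd, abf, ace, acf, ade, bcd, bce, bef, cdf, def

so the chain groups are C_0 ≅ Z^6, C_1 ≅ Z^15, C_2 ≅ Z^10.

The boundary map ∂_1: C_1 → C_0 sends each edge [p,q] (with p < q) to q − p. For instance
  ∂af = f − a.
The 6×15 boundary matrix has rank 5 and Smith normal form diag(1,1,1,1,1).

The boundary map ∂_2: C_2 → C_1 maps a triangle to the signed sum of its edges. For instance
  ∂ace = ce − ae + ac,
  ∂cdf = df − cf + cd.
This gives a 15×10 integer matrix of rank 10; reducing to Smith normal form yields diagonal entries (1,1,1,1,1,1,1,1,1,2).

Reading off H_k = ker ∂_k / im ∂_{k+1}:

  H_0: rank C_0 − rank ∂_1 = 6 − 5 = 1, and the invariant factors of ∂_1 are all 1, so H_0 ≅ Z.
  H_1: rank ker ∂_1 − rank ∂_2 = (15 − 5) − 10 = 0, and ∂_2 has invariant factor 2 > 1, so H_1 ≅ Z_2.
  H_2: rank ker ∂_2 − rank ∂_3 = (10 − 10) − 0 = 0, and there is no ∂_3, so H_2 ≅ 0.

As a check, the Euler characteristic is 6 − 15 + 10 = 1, which agrees with 1 − 0 + 0 = 1.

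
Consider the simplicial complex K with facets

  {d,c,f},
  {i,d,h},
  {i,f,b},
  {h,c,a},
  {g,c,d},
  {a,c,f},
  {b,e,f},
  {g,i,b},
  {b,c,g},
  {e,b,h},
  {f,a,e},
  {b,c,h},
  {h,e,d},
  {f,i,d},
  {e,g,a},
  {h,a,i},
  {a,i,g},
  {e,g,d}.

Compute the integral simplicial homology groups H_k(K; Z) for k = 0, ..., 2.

H_0 = Z,  H_1 = Z^2,  H_2 = Z.

Take the total order a < b < c < d < e < f < g < h < i on the vertex set. Then K (dimension 2) consists of the simplices:

  0-simplices (9): a, b, c, d, e, f, g, h, i
  1-simplices (27): ac, ae, af, ag, ah, ai, bc, be, bf, bg, bh, bi, cd, cf, cg, ch, de, df, dg, dh, di, ef, eg, eh, fi, gi, hi
  2-simplices (18): acf, ach, aef, aeg, agi, ahi, bcg, bch, bef, beh, bfi, bgi, cdf, cdg, deg, deh, dfi, dhi

Hence C_0 ≅ Z^9, C_1 ≅ Z^27, C_2 ≅ Z^18.

∂_1: C_1 → C_0 is given by ∂[p,q] = [q] − [p]. For instance
  ∂df = f − d.
The resulting 9×27 matrix has rank 8, and its Smith normal form has invariant factors (1,1,1,1,1,1,1,1).

∂_2: C_2 → C_1 acts by ∂[p,q,r] = [q,r] − [p,r] + [p,q]. For instance
  ∂aef = ef − af + ae,
  ∂bef = ef − bf + be.
The resulting 27×18 matrix has rank 17, and its Smith normal form has invariant factors (1,1,1,1,1,1,1,1,1,1,1,1,1,1,1,1,1).

From H_k ≅ ker(∂_k) / im(∂_{k+1}) we obtain:

  H_0: rank C_0 − rank ∂_1 = 9 − 8 = 1, and the invariant factors of ∂_1 are all 1, so H_0 = Z.
  H_1: rank ker ∂_1 − rank ∂_2 = (27 − 8) − 17 = 2, and the invariant factors of ∂_2 are all 1, so H_1 = Z^2.
  H_2: rank ker ∂_2 − rank ∂_3 = (18 − 17) − 0 = 1, and there is no ∂_3, so H_2 = Z.

As a check, the Euler characteristic is 9 − 27 + 18 = 0, which agrees with 1 − 2 + 1 = 0.
(K is a triangulation of the torus T^2.)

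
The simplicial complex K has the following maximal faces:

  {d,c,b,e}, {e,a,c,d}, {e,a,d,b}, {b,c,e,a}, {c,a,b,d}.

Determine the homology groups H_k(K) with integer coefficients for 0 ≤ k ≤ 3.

Order the vertices as a < b < c < d < e. Listing each simplex with vertices in this order, K has dimension 3 with simplices:

  0-simplices (5): a, b, c, d, e
  1-simplices (10): ab, ac, ad, ae, bc, bd, be, cd, ce, de
  2-simplices (10): abc, abd, abe, acd, ace, ade, bcd, bce, bde, cde
  3-simplices (5): abcd, abce, abde, acde, bcde

Hence C_0 ≅ Z^5, C_1 ≅ Z^10, C_2 ≅ Z^10, C_3 ≅ Z^5.

Boundary ∂_1: C_1 → C_0 sends each edge [p,q] (with p < q) to q − p. For instance
  ∂cd = d − c.
As a 5×10 matrix over Z this has rank 4, with invariant factors (1,1,1,1).

The boundary map ∂_2: C_2 → C_1 acts by ∂[p,q,r] = [q,r] − [p,r] + [p,q]. For instance
  ∂ace = ce − ae + ac,
  ∂acd = cd − ad + ac.
This gives a 10×10 integer matrix of rank 6; reducing to Smith normal form yields diagonal entries (1,1,1,1,1,1).

The boundary map ∂_3: C_3 → C_2 sends each 3-simplex σ to the alternating sum Σ_i (−1)^i (σ with its i-th vertex removed). For instance
  ∂bcde = cde − bde + bce − bcd,
  ∂abcd = bcd − acd + abd − abc.
The resulting 10×5 matrix has rank 4, and its Smith normal form has invariant factors (1,1,1,1).

Reading off H_k = ker ∂_k / im ∂_{k+1}:

  H_0: rank C_0 − rank ∂_1 = 5 − 4 = 1, and the invariant factors of ∂_1 are all 1, so H_0 ≅ Z.
  H_1: rank ker ∂_1 − rank ∂_2 = (10 − 4) − 6 = 0, and the invariant factors of ∂_2 are all 1, so H_1 ≅ 0.
  H_2: rank ker ∂_2 − rank ∂_3 = (10 − 6) − 4 = 0, and the invariant factors of ∂_3 are all 1, so H_2 ≅ 0.
  H_3: rank ker ∂_3 − rank ∂_4 = (5 − 4) − 0 = 1, and there is no ∂_4, so H_3 ≅ Z.

H_0 = Z,  H_1 = 0,  H_2 = 0,  H_3 = Z.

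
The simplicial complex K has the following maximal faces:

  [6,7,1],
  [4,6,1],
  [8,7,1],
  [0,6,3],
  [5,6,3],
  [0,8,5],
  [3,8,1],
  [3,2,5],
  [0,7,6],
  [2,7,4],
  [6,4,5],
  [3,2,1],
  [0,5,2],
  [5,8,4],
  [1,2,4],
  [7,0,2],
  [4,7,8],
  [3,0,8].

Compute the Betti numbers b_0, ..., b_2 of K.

b_0 = 1, b_1 = 1, b_2 = 0.

Order the vertices as 0 < 1 < 2 < 3 < 4 < 5 < 6 < 7 < 8. Listing each simplex with vertices in this order, K has dimension 2 with simplices:

  0-simplices (9): [0], [1], [2], [3], [4], [5], [6], [7], [8]
  1-simplices (27): (27 of them)
  2-simplices (18): [0,2,5], [0,2,7], [0,3,6], [0,3,8], [0,5,8], [0,6,7], [1,2,3], [1,2,4], [1,3,8], [1,4,6], [1,6,7], [1,7,8], [2,3,5], [2,4,7], [3,5,6], [4,5,6], [4,5,8], [4,7,8]

so the chain groups are C_0 ≅ Z^9, C_1 ≅ Z^27, C_2 ≅ Z^18.

The boundary map ∂_1: C_1 → C_0 is given by ∂[p,q] = [q] − [p]. For instance
  ∂[1,3] = [3] − [1].
The resulting 9×27 matrix has rank 8, and its Smith normal form has invariant factors (1,1,1,1,1,1,1,1).

∂_2: C_2 → C_1 sends each 2-simplex [p,q,r] to [q,r] − [p,r] + [p,q]. For instance
  ∂[1,2,4] = [2,4] − [1,4] + [1,2],
  ∂[1,4,6] = [4,6] − [1,6] + [1,4].
The 27×18 boundary matrix has rank 18 and Smith normal form diag(1,1,1,1,1,1,1,1,1,1,1,1,1,1,1,1,1,2).

From H_k ≅ ker(∂_k) / im(∂_{k+1}) we obtain:

  H_0: rank C_0 − rank ∂_1 = 9 − 8 = 1, and the invariant factors of ∂_1 are all 1, so H_0 ≅ Z.
  H_1: rank ker ∂_1 − rank ∂_2 = (27 − 8) − 18 = 1, and ∂_2 has invariant factor 2 > 1, so H_1 ≅ Z ⊕ Z_2.
  H_2: rank ker ∂_2 − rank ∂_3 = (18 − 18) − 0 = 0, and there is no ∂_3, so H_2 ≅ 0.

(K is a triangulation of the Klein bottle.)

Hence the Betti numbers are b_0 = 1, b_1 = 1, b_2 = 0.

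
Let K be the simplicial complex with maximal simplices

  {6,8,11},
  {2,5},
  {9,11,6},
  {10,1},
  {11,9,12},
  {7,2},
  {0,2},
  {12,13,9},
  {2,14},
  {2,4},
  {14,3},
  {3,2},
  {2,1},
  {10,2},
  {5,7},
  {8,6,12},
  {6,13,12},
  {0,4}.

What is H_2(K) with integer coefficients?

H_2 ≅ 0.

We work with the vertex ordering 0 < 1 < 2 < 3 < 4 < 5 < 6 < 7 < 8 < 9 < 10 < 11 < 12 < 13 < 14. The simplices of K, each written with vertices in increasing order, are:

  0-simplices (15): [0], [1], [2], [3], [4], [5], [6], [7], [8], [9], [10], [11], [12], [13], [14]
  1-simplices (24): (24 of them)
  2-simplices (6): [6,8,11], [6,8,12], [6,9,11], [6,12,13], [9,11,12], [9,12,13]

Hence C_0 ≅ Z^15, C_1 ≅ Z^24, C_2 ≅ Z^6.

∂_1: C_1 → C_0 maps an edge to its endpoints' difference, ∂[p,q] = q − p.
This gives a 15×24 integer matrix of rank 13; reducing to Smith normal form yields diagonal entries (1,1,1,1,1,1,1,1,1,1,1,1,1).

The boundary map ∂_2: C_2 → C_1 maps a triangle to the signed sum of its edges. For instance
  ∂[9,12,13] = [12,13] − [9,13] + [9,12],
  ∂[6,8,11] = [8,11] − [6,11] + [6,8].
As a 24×6 matrix over Z this has rank 6, with invariant factors (1,1,1,1,1,1).

Now H_k = ker ∂_k / im ∂_{k+1}, so:

  H_2: rank ker ∂_2 − rank ∂_3 = (6 − 6) − 0 = 0, and there is no ∂_3, so H_2 = 0.

(K is a triangulation of the disjoint union of the cylinder S^1 x I and a wedge of 4 circles.)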